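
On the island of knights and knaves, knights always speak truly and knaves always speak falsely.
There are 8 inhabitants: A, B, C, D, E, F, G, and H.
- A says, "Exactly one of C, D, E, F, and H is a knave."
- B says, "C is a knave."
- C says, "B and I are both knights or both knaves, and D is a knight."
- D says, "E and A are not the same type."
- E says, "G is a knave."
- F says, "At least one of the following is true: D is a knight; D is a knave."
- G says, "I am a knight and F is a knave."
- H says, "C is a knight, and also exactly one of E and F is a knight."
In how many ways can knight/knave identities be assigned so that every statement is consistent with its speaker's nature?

Consistent assignments:
  A=knave, B=knight, C=knave, D=knight, E=knight, F=knight, G=knave, H=knave

1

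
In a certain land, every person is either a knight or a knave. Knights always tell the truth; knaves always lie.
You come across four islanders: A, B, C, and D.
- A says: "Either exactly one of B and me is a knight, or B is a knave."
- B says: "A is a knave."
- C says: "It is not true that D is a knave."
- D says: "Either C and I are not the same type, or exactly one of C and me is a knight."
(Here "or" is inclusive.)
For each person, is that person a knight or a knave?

A is a knight, B is a knave, C is a knave, and D is a knave.

Since A is a knight, "either exactly one of B and me is a knight, or B is a knave" needs to be True, which holds.
B (knave): "A is a knave" — False. ✓
As a knave, C's statement "it is not true that D is a knave" should be False; it is.
D is a knave, so "either C and I are not the same type, or exactly one of C and me is a knight" must be False — and it is.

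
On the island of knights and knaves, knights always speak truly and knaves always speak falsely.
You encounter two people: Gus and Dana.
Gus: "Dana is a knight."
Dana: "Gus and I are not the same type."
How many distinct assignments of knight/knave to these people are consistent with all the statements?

1

Consistent assignments:
  Gus=knave, Dana=knave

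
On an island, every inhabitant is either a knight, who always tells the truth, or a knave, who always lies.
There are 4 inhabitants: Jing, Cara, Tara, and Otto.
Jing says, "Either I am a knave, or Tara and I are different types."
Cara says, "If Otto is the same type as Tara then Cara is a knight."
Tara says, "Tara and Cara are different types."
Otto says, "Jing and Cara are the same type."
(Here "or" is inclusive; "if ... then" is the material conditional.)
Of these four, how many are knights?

The unique consistent assignment is Jing=knight, Cara=knave, Tara=knave, Otto=knave.
That has 1 knight.

1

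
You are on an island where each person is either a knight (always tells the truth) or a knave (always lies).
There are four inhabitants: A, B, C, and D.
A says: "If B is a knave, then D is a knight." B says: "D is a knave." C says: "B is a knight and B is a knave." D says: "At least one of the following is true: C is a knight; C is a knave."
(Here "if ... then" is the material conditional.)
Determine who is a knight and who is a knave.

A is a knight, B is a knave, C is a knave, and D is a knight.

Suppose A is a knave. Then A's statement "if B is a knave, then D is a knight" would have to be false. Checking the 8 ways to assign the others, none is consistent with every speaker.
(For instance, with B=knave, C=knave, D=knight, A's claim "if B is a knave, then D is a knight" comes out true where it would need to be false.)
So A must be a knight, making "if B is a knave, then D is a knight" true. Taking A=knight, B=knave, C=knave, D=knight, each remaining statement checks out:
  B (knave): "D is a knave" — false. ✓
  C (knave): "B is a knight and B is a knave" — false. ✓
  D (knight): "at least one of the following is true: C is a knight; C is a knave" — true. ✓
This is the unique consistent assignment.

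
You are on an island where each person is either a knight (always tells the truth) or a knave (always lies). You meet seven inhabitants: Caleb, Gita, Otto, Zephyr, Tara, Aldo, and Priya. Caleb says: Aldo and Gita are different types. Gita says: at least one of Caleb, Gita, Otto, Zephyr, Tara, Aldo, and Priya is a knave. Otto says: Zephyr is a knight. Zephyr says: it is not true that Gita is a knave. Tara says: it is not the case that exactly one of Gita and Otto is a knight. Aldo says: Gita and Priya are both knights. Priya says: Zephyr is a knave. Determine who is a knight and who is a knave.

Caleb is a knight, so "Aldo and Gita are different types" must be True — and it is.
Since Gita is a knight, "at least one of Caleb, Gita, Otto, Zephyr, Tara, Aldo, and Priya is a knave" needs to be True, which holds.
Otto is a knight, and the claim "Zephyr is a knight" is indeed True.
Zephyr (knight): "it is not true that Gita is a knave" — True. ✓
Tara (knight): "it is not the case that exactly one of Gita and Otto is a knight" — True. ✓
Since Aldo is a knave, "Gita and Priya are both knights" needs to be False, which holds.
Priya (knave): "Zephyr is a knave" — False. ✓

Caleb is a knight, Gita is a knight, Otto is a knight, Zephyr is a knight, Tara is a knight, Aldo is a knave, and Priya is a knave.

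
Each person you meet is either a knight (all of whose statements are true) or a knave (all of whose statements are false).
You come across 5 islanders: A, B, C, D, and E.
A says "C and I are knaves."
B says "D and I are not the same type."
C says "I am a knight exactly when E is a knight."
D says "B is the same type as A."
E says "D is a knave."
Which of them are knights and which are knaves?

A is a knave, B is a knight, C is a knight, D is a knave, and E is a knight.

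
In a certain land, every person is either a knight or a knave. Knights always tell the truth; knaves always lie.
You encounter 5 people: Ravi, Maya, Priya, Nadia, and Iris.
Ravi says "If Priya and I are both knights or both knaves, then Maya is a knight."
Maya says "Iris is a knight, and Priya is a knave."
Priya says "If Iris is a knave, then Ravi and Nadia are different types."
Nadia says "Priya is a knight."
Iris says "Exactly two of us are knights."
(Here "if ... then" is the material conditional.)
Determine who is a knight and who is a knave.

Knights: none. Knaves: Ravi, Maya, Priya, Nadia, and Iris.

Ravi (knave): "if Priya and I are both knights or both knaves, then Maya is a knight" — false. ✓
As a knave, Maya's statement "Iris is a knight, and Priya is a knave" should be false; it is.
Priya is a knave, and the claim "if Iris is a knave, then Ravi and Nadia are different types" is indeed false.
Nadia (knave): "Priya is a knight" — false. ✓
Iris is a knave, and the claim "exactly two of us are knights" is indeed false.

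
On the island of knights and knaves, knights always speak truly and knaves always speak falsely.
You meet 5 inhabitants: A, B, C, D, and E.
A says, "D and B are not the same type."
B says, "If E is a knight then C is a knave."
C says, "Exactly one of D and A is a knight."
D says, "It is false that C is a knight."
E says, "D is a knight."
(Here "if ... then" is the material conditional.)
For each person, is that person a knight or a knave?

A is a knight, B is a knight, C is a knight, D is a knave, and E is a knave.

Suppose A is a knave. Then A's statement "D and B are not the same type" would have to be false. Checking the 16 ways to assign the others, none is consistent with every speaker.
(For instance, with B=knight, C=knight, D=knave, E=knave, A's claim "D and B are not the same type" comes out true where it would need to be false.)
So A must be a knight, making "D and B are not the same type" true. Taking A=knight, B=knight, C=knight, D=knave, E=knave, each remaining statement checks out:
  B (knight): "if E is a knight then C is a knave" — true. ✓
  C (knight): "exactly one of D and A is a knight" — true. ✓
  D (knave): "it is false that C is a knight" — false. ✓
  E (knave): "D is a knight" — false. ✓
This is the unique consistent assignment.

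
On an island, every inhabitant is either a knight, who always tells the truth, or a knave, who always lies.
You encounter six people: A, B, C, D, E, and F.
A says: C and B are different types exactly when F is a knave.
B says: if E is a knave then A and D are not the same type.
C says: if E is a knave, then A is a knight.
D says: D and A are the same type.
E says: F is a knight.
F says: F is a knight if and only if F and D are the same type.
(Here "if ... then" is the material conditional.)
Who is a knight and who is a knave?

Knights: A, B, C, D, E, and F. Knaves: none.

A is a knight, and the claim "C and B are different types exactly when F is a knave" is indeed True.
As a knight, B's statement "if E is a knave then A and D are not the same type" should be True; it is.
As a knight, C's statement "if E is a knave, then A is a knight" should be True; it is.
D is a knight; "D and A are the same type" is True, as required.
E is a knight, so "F is a knight" must be True — and it is.
F (knight): "F is a knight if and only if F and D are the same type" — True. ✓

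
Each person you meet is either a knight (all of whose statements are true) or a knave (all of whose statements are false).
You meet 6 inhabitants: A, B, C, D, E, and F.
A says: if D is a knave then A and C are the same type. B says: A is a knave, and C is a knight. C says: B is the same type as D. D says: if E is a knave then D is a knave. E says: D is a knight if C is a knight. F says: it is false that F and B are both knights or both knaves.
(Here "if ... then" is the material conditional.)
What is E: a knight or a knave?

Consistent assignments: {A=knight, B=knave, C=knave, D=knight, E=knight, F=knight}; {A=knight, B=knave, C=knave, D=knight, E=knight, F=knave}
In every consistent assignment, E is a knight.

E is a knight.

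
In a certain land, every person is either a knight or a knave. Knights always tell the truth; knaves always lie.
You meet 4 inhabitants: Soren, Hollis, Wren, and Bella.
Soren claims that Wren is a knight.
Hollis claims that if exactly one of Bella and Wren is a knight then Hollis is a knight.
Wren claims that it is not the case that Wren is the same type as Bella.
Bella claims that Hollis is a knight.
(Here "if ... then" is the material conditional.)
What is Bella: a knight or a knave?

Bella is a knave.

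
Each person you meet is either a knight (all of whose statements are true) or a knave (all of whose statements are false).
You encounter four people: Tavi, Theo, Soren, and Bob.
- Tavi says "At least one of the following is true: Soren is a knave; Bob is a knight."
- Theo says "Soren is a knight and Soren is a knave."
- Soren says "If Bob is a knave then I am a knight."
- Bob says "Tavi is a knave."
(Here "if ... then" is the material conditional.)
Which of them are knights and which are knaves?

Suppose Tavi is a knave. Then Tavi's statement "at least one of the following is true: Soren is a knave; Bob is a knight" would have to be false. Checking the 8 ways to assign the others, none is consistent with every speaker.
(For instance, with Theo=knave, Soren=knave, Bob=knave, Tavi's claim "at least one of the following is true: Soren is a knave; Bob is a knight" comes out true where it would need to be false.)
So Tavi must be a knight, making "at least one of the following is true: Soren is a knave; Bob is a knight" true. Taking Tavi=knight, Theo=knave, Soren=knave, Bob=knave, each remaining statement checks out:
  Theo (knave): "Soren is a knight and Soren is a knave" — false. ✓
  Soren (knave): "if Bob is a knave then I am a knight" — false. ✓
  Bob (knave): "Tavi is a knave" — false. ✓
This is the unique consistent assignment.

Tavi is a knight, Theo is a knave, Soren is a knave, and Bob is a knave.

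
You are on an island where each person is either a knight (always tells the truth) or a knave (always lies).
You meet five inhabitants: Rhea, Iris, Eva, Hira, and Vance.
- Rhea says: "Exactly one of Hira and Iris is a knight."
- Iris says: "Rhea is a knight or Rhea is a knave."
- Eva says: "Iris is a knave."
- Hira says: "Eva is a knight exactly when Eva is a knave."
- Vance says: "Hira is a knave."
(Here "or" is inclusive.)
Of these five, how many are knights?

3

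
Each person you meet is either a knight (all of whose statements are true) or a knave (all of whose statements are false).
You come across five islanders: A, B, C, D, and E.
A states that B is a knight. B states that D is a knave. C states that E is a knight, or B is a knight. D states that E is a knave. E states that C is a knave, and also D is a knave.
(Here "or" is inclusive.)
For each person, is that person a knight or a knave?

A is a knave, B is a knave, C is a knave, D is a knight, and E is a knave.

A is a knave, so "B is a knight" must be false — and it is.
B is a knave, and the claim "D is a knave" is indeed false.
C is a knave; "E is a knight, or B is a knight" is false, as required.
D (knight): "E is a knave" — True. ✓
As a knave, E's statement "C is a knave, and also D is a knave" should be false; it is.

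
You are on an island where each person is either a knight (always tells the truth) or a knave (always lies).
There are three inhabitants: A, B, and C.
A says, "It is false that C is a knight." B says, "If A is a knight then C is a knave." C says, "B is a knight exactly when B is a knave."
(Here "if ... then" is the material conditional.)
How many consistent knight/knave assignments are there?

Consistent assignments:
  A=knight, B=knight, C=knave

1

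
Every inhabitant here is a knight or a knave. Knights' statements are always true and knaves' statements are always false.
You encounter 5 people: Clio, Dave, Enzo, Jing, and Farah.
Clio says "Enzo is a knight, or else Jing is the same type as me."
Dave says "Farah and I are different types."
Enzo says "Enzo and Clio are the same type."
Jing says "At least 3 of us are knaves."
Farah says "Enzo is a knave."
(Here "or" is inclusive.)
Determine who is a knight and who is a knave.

Clio is a knight, Dave is a knight, Enzo is a knight, Jing is a knave, and Farah is a knave.

Clio is a knight, and the claim "Enzo is a knight, or else Jing is the same type as me" is indeed True.
Dave (knight): "Farah and I are different types" — True. ✓
Enzo is a knight, so "Enzo and Clio are the same type" must be True — and it is.
As a knave, Jing's statement "at least 3 of us are knaves" should be False; it is.
Farah is a knave; "Enzo is a knave" is False, as required.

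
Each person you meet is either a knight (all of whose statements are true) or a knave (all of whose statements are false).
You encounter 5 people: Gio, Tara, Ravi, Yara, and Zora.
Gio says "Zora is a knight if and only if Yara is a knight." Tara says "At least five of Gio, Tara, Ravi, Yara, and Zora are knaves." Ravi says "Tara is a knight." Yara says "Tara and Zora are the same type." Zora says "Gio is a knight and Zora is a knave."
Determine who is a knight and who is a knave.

Gio is a knave, Tara is a knave, Ravi is a knave, Yara is a knight, and Zora is a knave.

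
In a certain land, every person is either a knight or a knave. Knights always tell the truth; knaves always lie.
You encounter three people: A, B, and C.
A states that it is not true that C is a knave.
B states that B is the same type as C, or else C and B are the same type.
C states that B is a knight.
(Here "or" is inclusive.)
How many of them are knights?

3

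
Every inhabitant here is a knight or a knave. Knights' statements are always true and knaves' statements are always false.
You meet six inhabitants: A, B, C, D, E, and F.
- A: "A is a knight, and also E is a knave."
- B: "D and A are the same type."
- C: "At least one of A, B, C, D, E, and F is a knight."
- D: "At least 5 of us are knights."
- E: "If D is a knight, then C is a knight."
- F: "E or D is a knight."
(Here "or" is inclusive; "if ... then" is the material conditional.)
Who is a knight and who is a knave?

A is a knave, so "A is a knight, and also E is a knave" must be False — and it is.
B (knight): "D and A are the same type" — True. ✓
As a knight, C's statement "at least one of A, B, C, D, E, and F is a knight" should be True; it is.
D is a knave, so "at least 5 of us are knights" must be False — and it is.
As a knight, E's statement "if D is a knight, then C is a knight" should be True; it is.
F is a knight, so "E or D is a knight" must be True — and it is.

A is a knave, B is a knight, C is a knight, D is a knave, E is a knight, and F is a knight.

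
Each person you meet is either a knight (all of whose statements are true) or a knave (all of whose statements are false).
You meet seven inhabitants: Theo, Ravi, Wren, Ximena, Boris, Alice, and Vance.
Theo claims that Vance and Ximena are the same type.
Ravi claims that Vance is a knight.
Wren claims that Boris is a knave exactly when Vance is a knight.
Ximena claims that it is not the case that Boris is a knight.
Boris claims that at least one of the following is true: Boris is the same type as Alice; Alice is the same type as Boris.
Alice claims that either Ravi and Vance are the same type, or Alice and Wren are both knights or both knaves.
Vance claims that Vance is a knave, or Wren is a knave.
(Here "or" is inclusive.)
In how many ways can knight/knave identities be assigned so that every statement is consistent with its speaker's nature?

1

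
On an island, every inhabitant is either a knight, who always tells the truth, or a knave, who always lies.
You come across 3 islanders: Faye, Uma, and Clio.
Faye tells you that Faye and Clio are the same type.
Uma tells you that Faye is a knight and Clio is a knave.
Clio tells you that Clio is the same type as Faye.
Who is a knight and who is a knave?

Knights: Faye and Clio. Knaves: Uma.

Since Faye is a knight, "Faye and Clio are the same type" needs to be true, which holds.
Since Uma is a knave, "Faye is a knight and Clio is a knave" needs to be false, which holds.
Clio is a knight, and the claim "Clio is the same type as Faye" is indeed true.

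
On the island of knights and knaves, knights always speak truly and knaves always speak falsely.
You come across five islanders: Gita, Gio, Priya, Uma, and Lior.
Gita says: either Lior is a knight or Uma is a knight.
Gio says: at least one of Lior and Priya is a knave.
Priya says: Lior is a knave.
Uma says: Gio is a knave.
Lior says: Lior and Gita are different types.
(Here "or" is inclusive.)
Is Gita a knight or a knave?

Gita is a knave.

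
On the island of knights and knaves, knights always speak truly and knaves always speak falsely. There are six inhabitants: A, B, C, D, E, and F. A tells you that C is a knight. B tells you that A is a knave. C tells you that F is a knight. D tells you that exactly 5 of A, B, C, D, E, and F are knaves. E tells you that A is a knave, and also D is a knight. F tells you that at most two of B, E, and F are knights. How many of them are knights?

The unique consistent assignment is A=knight, B=knave, C=knight, D=knave, E=knave, F=knight.
That has 3 knights.

3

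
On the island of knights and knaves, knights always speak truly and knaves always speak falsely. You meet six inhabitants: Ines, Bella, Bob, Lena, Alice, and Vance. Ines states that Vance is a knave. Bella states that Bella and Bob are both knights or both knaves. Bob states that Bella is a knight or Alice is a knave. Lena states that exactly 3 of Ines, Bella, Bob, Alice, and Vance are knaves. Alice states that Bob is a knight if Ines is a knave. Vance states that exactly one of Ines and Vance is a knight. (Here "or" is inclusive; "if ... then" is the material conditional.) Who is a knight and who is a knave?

As a knave, Ines's statement "Vance is a knave" should be false; it is.
Bella is a knight, and the claim "Bella and Bob are both knights or both knaves" is indeed true.
Bob is a knight, and the claim "Bella is a knight or Alice is a knave" is indeed true.
As a knave, Lena's statement "exactly 3 of Ines, Bella, Bob, Alice, and Vance are knaves" should be false; it is.
Alice (knight): "Bob is a knight if Ines is a knave" — true. ✓
Vance (knight): "exactly one of Ines and Vance is a knight" — true. ✓

Ines is a knave, Bella is a knight, Bob is a knight, Lena is a knave, Alice is a knight, and Vance is a knight.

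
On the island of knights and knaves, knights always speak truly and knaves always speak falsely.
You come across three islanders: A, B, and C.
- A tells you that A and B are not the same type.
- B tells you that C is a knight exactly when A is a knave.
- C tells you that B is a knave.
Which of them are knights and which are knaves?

Knights: A and C. Knaves: B.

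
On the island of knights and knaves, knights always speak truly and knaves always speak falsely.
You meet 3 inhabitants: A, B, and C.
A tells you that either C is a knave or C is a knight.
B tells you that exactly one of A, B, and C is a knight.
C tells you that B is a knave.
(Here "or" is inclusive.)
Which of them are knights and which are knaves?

Suppose A is a knave. Then A's statement "either C is a knave or C is a knight" would have to be false. Checking the 4 ways to assign the others, none is consistent with every speaker.
(For instance, with B=knave, C=knight, A's claim "either C is a knave or C is a knight" comes out true where it would need to be false.)
So A must be a knight, making "either C is a knave or C is a knight" true. Taking A=knight, B=knave, C=knight, each remaining statement checks out:
  B (knave): "exactly one of A, B, and C is a knight" — false. ✓
  C (knight): "B is a knave" — true. ✓
This is the unique consistent assignment.

Knights: A and C. Knaves: B.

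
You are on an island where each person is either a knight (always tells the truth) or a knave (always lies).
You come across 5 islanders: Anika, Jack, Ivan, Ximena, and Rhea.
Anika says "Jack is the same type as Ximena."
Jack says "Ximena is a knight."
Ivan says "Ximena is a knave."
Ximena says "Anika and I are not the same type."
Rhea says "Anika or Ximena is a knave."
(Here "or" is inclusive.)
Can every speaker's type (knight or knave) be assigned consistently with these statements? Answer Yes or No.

Checking all 32 assignments, each has at least one speaker whose statement's truth value contradicts their type.

No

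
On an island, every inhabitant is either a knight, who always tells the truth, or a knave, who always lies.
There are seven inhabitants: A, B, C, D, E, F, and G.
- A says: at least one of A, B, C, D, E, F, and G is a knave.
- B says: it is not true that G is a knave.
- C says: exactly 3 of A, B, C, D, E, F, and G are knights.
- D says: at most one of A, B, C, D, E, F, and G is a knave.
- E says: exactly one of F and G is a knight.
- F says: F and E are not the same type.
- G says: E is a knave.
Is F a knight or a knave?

F is a knight.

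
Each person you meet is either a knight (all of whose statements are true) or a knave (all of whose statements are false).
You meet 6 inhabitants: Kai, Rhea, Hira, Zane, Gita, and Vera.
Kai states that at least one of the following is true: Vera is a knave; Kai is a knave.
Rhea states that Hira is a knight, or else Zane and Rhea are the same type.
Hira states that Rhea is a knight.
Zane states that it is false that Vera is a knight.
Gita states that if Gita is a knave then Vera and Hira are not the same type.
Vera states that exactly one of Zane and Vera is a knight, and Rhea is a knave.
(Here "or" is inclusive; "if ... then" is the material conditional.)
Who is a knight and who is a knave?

Knights: Kai, Rhea, Hira, Zane, and Gita. Knaves: Vera.

Kai (knight): "at least one of the following is true: Vera is a knave; Kai is a knave" — true. ✓
Rhea is a knight, and the claim "Hira is a knight, or else Zane and Rhea are the same type" is indeed true.
Since Hira is a knight, "Rhea is a knight" needs to be true, which holds.
Zane is a knight; "it is false that Vera is a knight" is true, as required.
Since Gita is a knight, "if Gita is a knave then Vera and Hira are not the same type" needs to be true, which holds.
As a knave, Vera's statement "exactly one of Zane and Vera is a knight, and Rhea is a knave" should be false; it is.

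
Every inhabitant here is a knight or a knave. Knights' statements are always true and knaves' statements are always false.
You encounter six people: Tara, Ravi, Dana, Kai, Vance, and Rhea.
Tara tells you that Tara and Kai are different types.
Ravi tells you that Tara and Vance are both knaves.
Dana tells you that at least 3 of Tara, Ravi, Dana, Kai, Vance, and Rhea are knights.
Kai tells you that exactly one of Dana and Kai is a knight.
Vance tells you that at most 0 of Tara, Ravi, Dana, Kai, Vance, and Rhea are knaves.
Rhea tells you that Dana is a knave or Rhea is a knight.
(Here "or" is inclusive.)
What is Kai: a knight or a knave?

Kai is a knave.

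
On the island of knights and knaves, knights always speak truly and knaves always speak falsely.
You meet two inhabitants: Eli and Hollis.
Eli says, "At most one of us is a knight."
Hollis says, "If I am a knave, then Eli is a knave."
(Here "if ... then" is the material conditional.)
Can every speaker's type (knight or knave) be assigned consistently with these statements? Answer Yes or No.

One consistent assignment: Eli=knight, Hollis=knave.

Yes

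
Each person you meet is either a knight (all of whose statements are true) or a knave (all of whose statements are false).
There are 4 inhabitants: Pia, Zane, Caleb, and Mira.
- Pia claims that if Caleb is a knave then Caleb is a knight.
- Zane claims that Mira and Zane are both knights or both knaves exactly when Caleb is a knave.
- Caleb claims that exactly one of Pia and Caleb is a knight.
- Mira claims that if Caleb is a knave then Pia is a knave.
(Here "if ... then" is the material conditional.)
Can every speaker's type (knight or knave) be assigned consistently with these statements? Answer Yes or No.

One consistent assignment: Pia=knave, Zane=knight, Caleb=knave, Mira=knight.

Yes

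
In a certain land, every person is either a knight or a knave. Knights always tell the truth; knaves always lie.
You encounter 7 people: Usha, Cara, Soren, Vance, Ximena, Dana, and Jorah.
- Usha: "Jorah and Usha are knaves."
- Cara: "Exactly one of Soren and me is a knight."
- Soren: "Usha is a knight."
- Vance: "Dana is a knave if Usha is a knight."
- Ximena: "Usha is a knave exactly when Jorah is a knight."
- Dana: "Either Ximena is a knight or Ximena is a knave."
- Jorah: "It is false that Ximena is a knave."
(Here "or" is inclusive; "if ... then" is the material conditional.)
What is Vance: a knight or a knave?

Vance is a knight.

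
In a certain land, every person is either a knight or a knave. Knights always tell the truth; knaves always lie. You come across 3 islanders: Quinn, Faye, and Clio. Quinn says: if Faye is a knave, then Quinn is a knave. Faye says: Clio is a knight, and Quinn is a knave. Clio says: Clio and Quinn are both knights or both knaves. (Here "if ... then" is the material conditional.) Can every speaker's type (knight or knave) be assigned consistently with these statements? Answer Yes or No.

No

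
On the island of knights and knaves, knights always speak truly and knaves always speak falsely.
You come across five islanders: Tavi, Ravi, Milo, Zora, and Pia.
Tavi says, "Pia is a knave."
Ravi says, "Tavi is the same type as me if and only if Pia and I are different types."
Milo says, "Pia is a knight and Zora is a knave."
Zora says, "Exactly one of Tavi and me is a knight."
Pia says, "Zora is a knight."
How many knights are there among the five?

The unique consistent assignment is Tavi=knave, Ravi=knight, Milo=knave, Zora=knight, Pia=knight.
That has 3 knights.

3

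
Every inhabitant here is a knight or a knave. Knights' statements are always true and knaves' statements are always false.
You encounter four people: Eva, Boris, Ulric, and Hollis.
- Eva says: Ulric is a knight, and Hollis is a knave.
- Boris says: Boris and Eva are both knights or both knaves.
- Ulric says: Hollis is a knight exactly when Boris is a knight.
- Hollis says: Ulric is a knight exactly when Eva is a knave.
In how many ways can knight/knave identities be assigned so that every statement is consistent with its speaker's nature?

1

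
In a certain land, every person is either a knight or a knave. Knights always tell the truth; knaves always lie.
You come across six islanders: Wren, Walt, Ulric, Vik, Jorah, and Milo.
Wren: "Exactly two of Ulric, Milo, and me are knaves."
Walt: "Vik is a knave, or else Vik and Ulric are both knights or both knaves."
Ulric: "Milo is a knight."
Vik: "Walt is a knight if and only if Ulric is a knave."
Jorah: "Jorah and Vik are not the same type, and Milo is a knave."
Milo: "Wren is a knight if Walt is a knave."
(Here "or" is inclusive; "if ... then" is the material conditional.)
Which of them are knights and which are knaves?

Knights: Walt, Ulric, and Milo. Knaves: Wren, Vik, and Jorah.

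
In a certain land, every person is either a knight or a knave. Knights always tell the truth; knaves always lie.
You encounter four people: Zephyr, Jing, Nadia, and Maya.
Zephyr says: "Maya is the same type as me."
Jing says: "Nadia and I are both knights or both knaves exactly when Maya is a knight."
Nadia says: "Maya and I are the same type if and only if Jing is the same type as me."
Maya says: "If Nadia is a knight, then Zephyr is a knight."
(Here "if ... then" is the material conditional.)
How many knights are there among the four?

4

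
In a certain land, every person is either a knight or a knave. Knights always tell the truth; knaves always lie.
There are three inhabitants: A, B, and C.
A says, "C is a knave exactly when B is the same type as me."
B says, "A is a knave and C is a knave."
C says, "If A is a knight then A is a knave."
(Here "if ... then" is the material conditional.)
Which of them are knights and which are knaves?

Knights: C. Knaves: A and B.

A is a knave, and the claim "C is a knave exactly when B is the same type as me" is indeed false.
As a knave, B's statement "A is a knave and C is a knave" should be false; it is.
C is a knight, and the claim "if A is a knight then A is a knave" is indeed true.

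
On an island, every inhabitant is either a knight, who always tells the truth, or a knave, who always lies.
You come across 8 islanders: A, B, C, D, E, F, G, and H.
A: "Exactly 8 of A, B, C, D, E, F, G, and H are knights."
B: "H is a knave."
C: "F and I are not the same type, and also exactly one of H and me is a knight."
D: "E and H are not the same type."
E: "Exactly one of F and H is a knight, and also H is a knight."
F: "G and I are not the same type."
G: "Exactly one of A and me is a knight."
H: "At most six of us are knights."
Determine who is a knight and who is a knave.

A is a knave, B is a knave, C is a knave, D is a knave, E is a knight, F is a knave, G is a knave, and H is a knight.

A is a knave; "exactly 8 of A, B, C, D, E, F, G, and H are knights" is False, as required.
B is a knave, so "H is a knave" must be False — and it is.
C is a knave, and the claim "F and I are not the same type, and also exactly one of H and me is a knight" is indeed False.
D is a knave, and the claim "E and H are not the same type" is indeed False.
E is a knight, so "exactly one of F and H is a knight, and also H is a knight" must be true — and it is.
F is a knave, so "G and I are not the same type" must be False — and it is.
Since G is a knave, "exactly one of A and me is a knight" needs to be False, which holds.
H is a knight; "at most six of us are knights" is true, as required.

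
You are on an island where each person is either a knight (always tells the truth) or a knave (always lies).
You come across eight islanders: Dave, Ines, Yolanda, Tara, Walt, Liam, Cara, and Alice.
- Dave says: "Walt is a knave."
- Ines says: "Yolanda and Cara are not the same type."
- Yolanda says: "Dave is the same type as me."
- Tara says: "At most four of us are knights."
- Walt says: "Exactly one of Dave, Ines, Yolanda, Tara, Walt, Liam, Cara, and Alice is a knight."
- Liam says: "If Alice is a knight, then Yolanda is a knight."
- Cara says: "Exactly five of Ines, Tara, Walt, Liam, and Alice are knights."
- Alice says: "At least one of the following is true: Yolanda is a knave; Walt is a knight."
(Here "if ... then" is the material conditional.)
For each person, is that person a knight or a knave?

Dave is a knight, Ines is a knave, Yolanda is a knave, Tara is a knight, Walt is a knave, Liam is a knave, Cara is a knave, and Alice is a knight.

Dave is a knight; "Walt is a knave" is True, as required.
Ines is a knave; "Yolanda and Cara are not the same type" is False, as required.
Yolanda (knave): "Dave is the same type as me" — False. ✓
Tara is a knight; "at most four of us are knights" is True, as required.
Since Walt is a knave, "exactly one of Dave, Ines, Yolanda, Tara, Walt, Liam, Cara, and Alice is a knight" needs to be False, which holds.
Liam (knave): "if Alice is a knight, then Yolanda is a knight" — False. ✓
As a knave, Cara's statement "exactly five of Ines, Tara, Walt, Liam, and Alice are knights" should be False; it is.
As a knight, Alice's statement "at least one of the following is true: Yolanda is a knave; Walt is a knight" should be True; it is.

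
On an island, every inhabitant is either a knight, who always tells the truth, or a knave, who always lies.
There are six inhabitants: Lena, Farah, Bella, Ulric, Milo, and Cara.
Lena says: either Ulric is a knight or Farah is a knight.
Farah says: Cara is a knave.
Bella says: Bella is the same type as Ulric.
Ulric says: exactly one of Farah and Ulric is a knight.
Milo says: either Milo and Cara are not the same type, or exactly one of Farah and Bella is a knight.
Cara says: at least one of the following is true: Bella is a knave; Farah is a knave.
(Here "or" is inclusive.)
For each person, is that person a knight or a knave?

Lena is a knight, so "either Ulric is a knight or Farah is a knight" must be true — and it is.
Since Farah is a knave, "Cara is a knave" needs to be false, which holds.
Since Bella is a knight, "Bella is the same type as Ulric" needs to be true, which holds.
Ulric is a knight, and the claim "exactly one of Farah and Ulric is a knight" is indeed true.
Milo (knight): "either Milo and Cara are not the same type, or exactly one of Farah and Bella is a knight" — true. ✓
Cara (knight): "at least one of the following is true: Bella is a knave; Farah is a knave" — true. ✓

Lena is a knight, Farah is a knave, Bella is a knight, Ulric is a knight, Milo is a knight, and Cara is a knight.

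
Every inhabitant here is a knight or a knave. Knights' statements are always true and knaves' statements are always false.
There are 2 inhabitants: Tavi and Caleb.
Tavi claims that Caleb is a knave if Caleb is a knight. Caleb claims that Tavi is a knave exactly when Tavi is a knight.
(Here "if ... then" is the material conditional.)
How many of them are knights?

The unique consistent assignment is Tavi=knight, Caleb=knave.
That has 1 knight.

1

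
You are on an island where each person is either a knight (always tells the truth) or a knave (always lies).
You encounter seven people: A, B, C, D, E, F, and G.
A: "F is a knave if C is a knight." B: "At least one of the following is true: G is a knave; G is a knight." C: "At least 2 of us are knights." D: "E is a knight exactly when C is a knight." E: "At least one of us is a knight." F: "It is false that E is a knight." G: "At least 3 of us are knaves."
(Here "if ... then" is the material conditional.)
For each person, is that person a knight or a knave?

Knights: A, B, C, D, and E. Knaves: F and G.

Since A is a knight, "F is a knave if C is a knight" needs to be true, which holds.
As a knight, B's statement "at least one of the following is true: G is a knave; G is a knight" should be true; it is.
C is a knight, and the claim "at least 2 of us are knights" is indeed true.
As a knight, D's statement "E is a knight exactly when C is a knight" should be true; it is.
E is a knight; "at least one of us is a knight" is true, as required.
Since F is a knave, "it is false that E is a knight" needs to be false, which holds.
As a knave, G's statement "at least 3 of us are knaves" should be false; it is.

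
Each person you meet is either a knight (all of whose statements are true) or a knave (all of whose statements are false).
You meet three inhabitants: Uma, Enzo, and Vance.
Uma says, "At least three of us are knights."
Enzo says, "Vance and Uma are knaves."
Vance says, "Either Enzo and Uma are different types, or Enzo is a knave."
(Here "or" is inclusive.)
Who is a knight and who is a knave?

Uma is a knave, Enzo is a knave, and Vance is a knight.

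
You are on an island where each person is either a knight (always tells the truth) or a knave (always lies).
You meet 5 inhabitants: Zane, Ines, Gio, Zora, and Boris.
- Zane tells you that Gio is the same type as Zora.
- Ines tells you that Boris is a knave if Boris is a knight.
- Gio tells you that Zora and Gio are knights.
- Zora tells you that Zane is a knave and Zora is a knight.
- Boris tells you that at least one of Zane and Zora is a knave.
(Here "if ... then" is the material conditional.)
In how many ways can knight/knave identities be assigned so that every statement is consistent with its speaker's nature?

2

Consistent assignments:
  Zane=knight, Ines=knave, Gio=knave, Zora=knave, Boris=knight
  Zane=knave, Ines=knave, Gio=knave, Zora=knight, Boris=knight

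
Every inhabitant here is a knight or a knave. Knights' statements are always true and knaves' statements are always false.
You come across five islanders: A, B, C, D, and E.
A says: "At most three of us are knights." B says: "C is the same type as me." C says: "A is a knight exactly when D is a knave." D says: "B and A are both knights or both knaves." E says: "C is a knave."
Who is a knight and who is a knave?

As a knight, A's statement "at most three of us are knights" should be True; it is.
B is a knave, so "C is the same type as me" must be False — and it is.
C is a knight, and the claim "A is a knight exactly when D is a knave" is indeed True.
D (knave): "B and A are both knights or both knaves" — False. ✓
E is a knave, and the claim "C is a knave" is indeed False.

A is a knight, B is a knave, C is a knight, D is a knave, and E is a knave.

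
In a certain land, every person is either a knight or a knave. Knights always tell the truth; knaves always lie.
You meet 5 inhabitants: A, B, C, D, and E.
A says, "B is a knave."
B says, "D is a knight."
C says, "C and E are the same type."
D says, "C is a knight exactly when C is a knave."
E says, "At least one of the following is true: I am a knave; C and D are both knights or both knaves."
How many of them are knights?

2

The unique consistent assignment is A=knight, B=knave, C=knave, D=knave, E=knight.
That has 2 knights.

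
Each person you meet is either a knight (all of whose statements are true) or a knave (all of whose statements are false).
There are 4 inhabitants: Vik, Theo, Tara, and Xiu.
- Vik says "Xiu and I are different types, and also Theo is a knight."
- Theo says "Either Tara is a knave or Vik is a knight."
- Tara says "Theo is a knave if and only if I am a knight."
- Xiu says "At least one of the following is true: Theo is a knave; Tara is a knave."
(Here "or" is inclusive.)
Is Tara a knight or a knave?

Consistent assignments: {Vik=knave, Theo=knave, Tara=knight, Xiu=knight}
In every consistent assignment, Tara is a knight.

Tara is a knight.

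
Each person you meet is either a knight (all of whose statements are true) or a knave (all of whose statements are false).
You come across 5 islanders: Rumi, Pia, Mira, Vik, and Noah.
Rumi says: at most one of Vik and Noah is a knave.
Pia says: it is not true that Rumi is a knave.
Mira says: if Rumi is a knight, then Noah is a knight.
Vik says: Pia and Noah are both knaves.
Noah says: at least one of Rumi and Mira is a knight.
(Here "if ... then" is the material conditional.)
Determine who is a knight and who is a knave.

Rumi is a knight, Pia is a knight, Mira is a knight, Vik is a knave, and Noah is a knight.

Rumi (knight): "at most one of Vik and Noah is a knave" — True. ✓
Pia (knight): "it is not true that Rumi is a knave" — True. ✓
Mira is a knight, so "if Rumi is a knight, then Noah is a knight" must be True — and it is.
Since Vik is a knave, "Pia and Noah are both knaves" needs to be false, which holds.
Noah is a knight; "at least one of Rumi and Mira is a knight" is True, as required.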